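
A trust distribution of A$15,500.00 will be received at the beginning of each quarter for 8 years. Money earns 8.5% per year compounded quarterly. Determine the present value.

A$364,828.62

This is an annuity due: 32 payments of A$15,500.00 at the beginning of each quarter.
Periodic rate r = 0.085/4 per quarter; n is counted in quarters.
PV = PMT × [(1 − (1+r)^−n)/r] × (1+r) = 15,500 × [1 − (1+r)^−32] / r × (1+r) = A$364,828.62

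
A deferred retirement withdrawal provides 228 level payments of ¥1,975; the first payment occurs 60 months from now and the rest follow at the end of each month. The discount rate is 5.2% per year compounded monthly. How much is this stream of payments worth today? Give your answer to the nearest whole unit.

¥221,379

Ordinary annuity of 228 payments, first payment at period 60.
Periodic rate r = 0.052/12 per month; n is counted in months.
The ordinary-annuity PV formula values the stream one period before the first payment (period 59); discount that back 59 periods:
PV₀ = 1,975 × [1 − (1+r)^−228] / r × (1+r)^−59 = ¥221,379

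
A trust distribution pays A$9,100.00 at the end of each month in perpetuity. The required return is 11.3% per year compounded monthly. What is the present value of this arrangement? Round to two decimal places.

A$966,371.68

Periodic rate r = 0.113/12 per month.
Level perpetuity: PV = PMT / r = 9,100 / (0.113/12) = A$966,371.68.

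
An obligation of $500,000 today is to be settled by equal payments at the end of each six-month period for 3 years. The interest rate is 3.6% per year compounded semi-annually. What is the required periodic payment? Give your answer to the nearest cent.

Level ordinary annuity; solve PV = PMT × [(1 − (1+r)^−n)/r] for PMT.
Periodic rate r = 0.036/2 per half-year; n is counted in half-years.
With n = 6: PMT = 500,000 / ([(1 − (1+r)^−n)/r]) = $88,661.37

$88,661.37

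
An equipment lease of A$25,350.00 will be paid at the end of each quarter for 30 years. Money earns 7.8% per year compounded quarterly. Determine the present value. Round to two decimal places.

A$1,171,921.65

This is an ordinary annuity: 120 payments of A$25,350.00 at the end of each quarter.
Periodic rate r = 0.078/4 per quarter; n is counted in quarters.
PV = PMT × [(1 − (1+r)^−n)/r] = 25,350 × [1 − (1+r)^−120] / r = A$1,171,921.65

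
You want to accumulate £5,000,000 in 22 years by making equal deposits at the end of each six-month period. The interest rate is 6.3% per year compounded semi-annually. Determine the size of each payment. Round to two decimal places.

Level ordinary annuity; solve FV = PMT × [((1+r)^n − 1)/r] for PMT.
Periodic rate r = 0.063/2 per half-year; n is counted in half-years.
With n = 44: PMT = 5,000,000 / ([((1+r)^n − 1)/r]) = £54,045.17

£54,045.17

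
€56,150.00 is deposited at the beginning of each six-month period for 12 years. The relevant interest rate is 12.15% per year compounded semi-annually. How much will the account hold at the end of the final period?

This is an annuity due: 24 deposits of €56,150.00 at the beginning of each six-month period.
Periodic rate r = 0.1215/2 per half-year; n is counted in half-years.
FV = PMT × [((1+r)^n − 1)/r] × (1+r) = 56,150 × [(1+r)^24 − 1] / r × (1+r) = €3,057,227.78

€3,057,227.78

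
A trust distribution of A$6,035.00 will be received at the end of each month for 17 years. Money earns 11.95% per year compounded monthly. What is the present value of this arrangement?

A$525,749.17

This is an ordinary annuity: 204 payments of A$6,035.00 at the end of each month.
Periodic rate r = 0.1195/12 per month; n is counted in months.
PV = PMT × [(1 − (1+r)^−n)/r] = 6,035 × [1 − (1+r)^−204] / r = A$525,749.17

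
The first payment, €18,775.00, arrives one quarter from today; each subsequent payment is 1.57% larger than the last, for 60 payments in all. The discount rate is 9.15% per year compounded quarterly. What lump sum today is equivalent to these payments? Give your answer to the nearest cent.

Periodic rate r = 0.0915/4 per quarter; n is counted in quarters.
Growing ordinary annuity: PV = PMT₁ × [1 − ((1+g)/(1+r))^n] / (r − g) = 18,775 × [1 − ((1+0.0157)/(1+r))^60] / (r − 0.0157) = €901,459.30.

€901,459.30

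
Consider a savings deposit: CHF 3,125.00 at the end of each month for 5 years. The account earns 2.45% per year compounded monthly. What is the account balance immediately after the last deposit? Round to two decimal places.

CHF 199,252.00

This is an ordinary annuity: 60 deposits of CHF 3,125.00 at the end of each month.
Periodic rate r = 0.0245/12 per month; n is counted in months.
FV = PMT × [((1+r)^n − 1)/r] = 3,125 × [(1+r)^60 − 1] / r = CHF 199,252.00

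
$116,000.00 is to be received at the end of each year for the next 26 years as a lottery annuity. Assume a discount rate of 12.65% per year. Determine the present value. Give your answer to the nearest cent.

$875,562.09

This is an ordinary annuity: 26 payments of $116,000.00 at the end of each year.
Periodic rate r = 0.1265 per year.
PV = PMT × [(1 − (1+r)^−n)/r] = 116,000 × [1 − (1+r)^−26] / r = $875,562.09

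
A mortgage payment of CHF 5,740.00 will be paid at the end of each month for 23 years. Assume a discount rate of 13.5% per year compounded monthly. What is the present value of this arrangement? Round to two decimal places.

This is an ordinary annuity: 276 payments of CHF 5,740.00 at the end of each month.
Periodic rate r = 0.135/12 per month; n is counted in months.
PV = PMT × [(1 − (1+r)^−n)/r] = 5,740 × [1 − (1+r)^−276] / r = CHF 486,951.82

CHF 486,951.82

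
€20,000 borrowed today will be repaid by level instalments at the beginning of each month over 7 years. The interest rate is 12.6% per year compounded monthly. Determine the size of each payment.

Level annuity due; solve PV = PMT × [(1 − (1+r)^−n)/r] × (1+r) for PMT.
Periodic rate r = 0.126/12 per month; n is counted in months.
With n = 84: PMT = 20,000 / ([(1 − (1+r)^−n)/r] × (1+r)) = €355.77

€355.77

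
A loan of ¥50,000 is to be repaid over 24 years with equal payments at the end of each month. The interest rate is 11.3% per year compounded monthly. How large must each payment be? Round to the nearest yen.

Level ordinary annuity; solve PV = PMT × [(1 − (1+r)^−n)/r] for PMT.
Periodic rate r = 0.113/12 per month; n is counted in months.
With n = 288: PMT = 50,000 / ([(1 − (1+r)^−n)/r]) = ¥505

¥505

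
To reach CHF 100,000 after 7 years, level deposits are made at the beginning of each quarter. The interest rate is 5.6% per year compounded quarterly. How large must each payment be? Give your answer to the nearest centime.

CHF 2,901.06

Level annuity due; solve FV = PMT × [((1+r)^n − 1)/r] × (1+r) for PMT.
Periodic rate r = 0.056/4 per quarter; n is counted in quarters.
With n = 28: PMT = 100,000 / ([((1+r)^n − 1)/r] × (1+r)) = CHF 2,901.06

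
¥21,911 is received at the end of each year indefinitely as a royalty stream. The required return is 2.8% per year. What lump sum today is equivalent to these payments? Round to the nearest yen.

Periodic rate r = 0.028 per year.
Level perpetuity: PV = PMT / r = 21,911 / (0.028) = ¥782,536.

¥782,536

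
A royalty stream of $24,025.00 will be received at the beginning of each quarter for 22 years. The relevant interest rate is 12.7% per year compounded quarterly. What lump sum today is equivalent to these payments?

This is an annuity due: 88 payments of $24,025.00 at the beginning of each quarter.
Periodic rate r = 0.127/4 per quarter; n is counted in quarters.
PV = PMT × [(1 − (1+r)^−n)/r] × (1+r) = 24,025 × [1 − (1+r)^−88] / r × (1+r) = $730,836.34

$730,836.34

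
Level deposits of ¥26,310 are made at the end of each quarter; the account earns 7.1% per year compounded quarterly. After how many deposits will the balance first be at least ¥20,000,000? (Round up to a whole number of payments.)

152 payments

Periodic rate r = 0.071/4 per quarter; n is counted in quarters.
Ordinary annuity FV: 20,000,000 = 26,310 × [((1+r)^n − 1)/r].
(1+r)^n = 1 + 20,000,000 × r / 26,310, so n = ln(1 + 20,000,000·r/26,310) / ln(1+r) = 151.96.
Round up to a whole number of payments: n = 152.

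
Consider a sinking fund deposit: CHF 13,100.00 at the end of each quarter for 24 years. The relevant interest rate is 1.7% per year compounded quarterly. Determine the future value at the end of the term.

This is an ordinary annuity: 96 deposits of CHF 13,100.00 at the end of each quarter.
Periodic rate r = 0.017/4 per quarter; n is counted in quarters.
FV = PMT × [((1+r)^n − 1)/r] = 13,100 × [(1+r)^96 − 1] / r = CHF 1,548,905.79

CHF 1,548,905.79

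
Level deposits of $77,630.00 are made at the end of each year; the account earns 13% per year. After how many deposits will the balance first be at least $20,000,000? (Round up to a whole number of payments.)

Periodic rate r = 0.13 per year.
Ordinary annuity FV: 20,000,000 = 77,630 × [((1+r)^n − 1)/r].
(1+r)^n = 1 + 20,000,000 × r / 77,630, so n = ln(1 + 20,000,000·r/77,630) / ln(1+r) = 28.97.
Round up to a whole number of payments: n = 29.

29 payments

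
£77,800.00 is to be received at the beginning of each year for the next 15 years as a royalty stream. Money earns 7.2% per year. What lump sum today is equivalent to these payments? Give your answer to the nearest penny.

£750,111.28

This is an annuity due: 15 payments of £77,800.00 at the beginning of each year.
Periodic rate r = 0.072 per year.
PV = PMT × [(1 − (1+r)^−n)/r] × (1+r) = 77,800 × [1 − (1+r)^−15] / r × (1+r) = £750,111.28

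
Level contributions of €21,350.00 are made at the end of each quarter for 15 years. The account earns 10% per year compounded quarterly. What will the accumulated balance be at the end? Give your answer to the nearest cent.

This is an ordinary annuity: 60 deposits of €21,350.00 at the end of each quarter.
Periodic rate r = 0.1/4 per quarter; n is counted in quarters.
FV = PMT × [((1+r)^n − 1)/r] = 21,350 × [(1+r)^60 − 1] / r = €2,903,420.45

€2,903,420.45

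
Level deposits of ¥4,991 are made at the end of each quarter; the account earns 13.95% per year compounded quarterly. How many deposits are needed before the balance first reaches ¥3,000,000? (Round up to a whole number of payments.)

91 payments

Periodic rate r = 0.1395/4 per quarter; n is counted in quarters.
Ordinary annuity FV: 3,000,000 = 4,991 × [((1+r)^n − 1)/r].
(1+r)^n = 1 + 3,000,000 × r / 4,991, so n = ln(1 + 3,000,000·r/4,991) / ln(1+r) = 90.12.
Round up to a whole number of payments: n = 91.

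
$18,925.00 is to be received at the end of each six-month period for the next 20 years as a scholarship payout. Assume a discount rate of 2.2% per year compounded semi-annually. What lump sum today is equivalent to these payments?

This is an ordinary annuity: 40 payments of $18,925.00 at the end of each six-month period.
Periodic rate r = 0.022/2 per half-year; n is counted in half-years.
PV = PMT × [(1 − (1+r)^−n)/r] = 18,925 × [1 − (1+r)^−40] / r = $609,754.01

$609,754.01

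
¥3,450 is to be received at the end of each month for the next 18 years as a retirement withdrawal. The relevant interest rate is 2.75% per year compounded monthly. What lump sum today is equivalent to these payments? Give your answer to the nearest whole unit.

¥587,253

This is an ordinary annuity: 216 payments of ¥3,450 at the end of each month.
Periodic rate r = 0.0275/12 per month; n is counted in months.
PV = PMT × [(1 − (1+r)^−n)/r] = 3,450 × [1 − (1+r)^−216] / r = ¥587,253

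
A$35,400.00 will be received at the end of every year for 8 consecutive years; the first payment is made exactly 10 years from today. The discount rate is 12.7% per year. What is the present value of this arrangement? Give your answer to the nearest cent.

A$58,518.34

Ordinary annuity of 8 payments, first payment at period 10.
Periodic rate r = 0.127 per year.
The ordinary-annuity PV formula values the stream one period before the first payment (period 9); discount that back 9 periods:
PV₀ = 35,400 × [1 − (1+r)^−8] / r × (1+r)^−9 = A$58,518.34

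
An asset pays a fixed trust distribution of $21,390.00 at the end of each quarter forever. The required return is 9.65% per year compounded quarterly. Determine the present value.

$886,632.12

Periodic rate r = 0.0965/4 per quarter.
Level perpetuity: PV = PMT / r = 21,390 / (0.0965/4) = $886,632.12.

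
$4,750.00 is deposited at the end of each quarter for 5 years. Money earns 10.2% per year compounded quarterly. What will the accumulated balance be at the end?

This is an ordinary annuity: 20 deposits of $4,750.00 at the end of each quarter.
Periodic rate r = 0.102/4 per quarter; n is counted in quarters.
FV = PMT × [((1+r)^n − 1)/r] = 4,750 × [(1+r)^20 − 1] / r = $121,949.68

$121,949.68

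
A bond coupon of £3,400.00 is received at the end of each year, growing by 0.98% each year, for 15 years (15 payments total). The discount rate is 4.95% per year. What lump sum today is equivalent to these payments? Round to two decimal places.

£37,615.67

Periodic rate r = 0.0495 per year.
Growing ordinary annuity: PV = PMT₁ × [1 − ((1+g)/(1+r))^n] / (r − g) = 3,400 × [1 − ((1+0.0098)/(1+r))^15] / (r − 0.0098) = £37,615.67.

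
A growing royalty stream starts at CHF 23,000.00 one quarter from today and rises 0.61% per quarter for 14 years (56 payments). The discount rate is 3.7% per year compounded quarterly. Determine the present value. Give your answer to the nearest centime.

CHF 1,172,565.40

Periodic rate r = 0.037/4 per quarter; n is counted in quarters.
Growing ordinary annuity: PV = PMT₁ × [1 − ((1+g)/(1+r))^n] / (r − g) = 23,000 × [1 − ((1+0.0061)/(1+r))^56] / (r − 0.0061) = CHF 1,172,565.40.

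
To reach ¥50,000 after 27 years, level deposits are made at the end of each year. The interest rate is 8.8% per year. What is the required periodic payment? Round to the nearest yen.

Level ordinary annuity; solve FV = PMT × [((1+r)^n − 1)/r] for PMT.
Periodic rate r = 0.088 per year.
With n = 27: PMT = 50,000 / ([((1+r)^n − 1)/r]) = ¥503

¥503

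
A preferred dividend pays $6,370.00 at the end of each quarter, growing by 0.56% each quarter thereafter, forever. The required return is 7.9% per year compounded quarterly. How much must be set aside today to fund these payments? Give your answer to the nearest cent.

Periodic rate r = 0.079/4 per quarter.
Growing perpetuity (Gordon): PV = PMT₁ / (r − g) = 6,370 / (r − 0.0056) = $450,176.68.

$450,176.68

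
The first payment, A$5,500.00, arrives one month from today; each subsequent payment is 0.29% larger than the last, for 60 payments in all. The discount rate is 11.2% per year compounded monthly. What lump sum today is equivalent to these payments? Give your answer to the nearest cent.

Periodic rate r = 0.112/12 per month; n is counted in months.
Growing ordinary annuity: PV = PMT₁ × [1 − ((1+g)/(1+r))^n] / (r − g) = 5,500 × [1 − ((1+0.0029)/(1+r))^60] / (r − 0.0029) = A$272,406.70.

A$272,406.70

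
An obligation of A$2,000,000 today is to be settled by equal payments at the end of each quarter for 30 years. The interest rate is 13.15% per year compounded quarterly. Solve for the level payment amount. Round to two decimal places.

A$67,134.24

Level ordinary annuity; solve PV = PMT × [(1 − (1+r)^−n)/r] for PMT.
Periodic rate r = 0.1315/4 per quarter; n is counted in quarters.
With n = 120: PMT = 2,000,000 / ([(1 − (1+r)^−n)/r]) = A$67,134.24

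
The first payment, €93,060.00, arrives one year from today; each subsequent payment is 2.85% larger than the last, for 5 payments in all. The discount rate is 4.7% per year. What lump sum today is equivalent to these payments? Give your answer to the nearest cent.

€428,982.54

Periodic rate r = 0.047 per year.
Growing ordinary annuity: PV = PMT₁ × [1 − ((1+g)/(1+r))^n] / (r − g) = 93,060 × [1 − ((1+0.0285)/(1+r))^5] / (r − 0.0285) = €428,982.54.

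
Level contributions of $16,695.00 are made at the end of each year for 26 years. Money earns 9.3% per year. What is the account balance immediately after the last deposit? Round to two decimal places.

$1,632,773.84

This is an ordinary annuity: 26 deposits of $16,695.00 at the end of each year.
Periodic rate r = 0.093 per year.
FV = PMT × [((1+r)^n − 1)/r] = 16,695 × [(1+r)^26 − 1] / r = $1,632,773.84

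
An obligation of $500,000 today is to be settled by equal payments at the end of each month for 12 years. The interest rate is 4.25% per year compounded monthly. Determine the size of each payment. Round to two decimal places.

$4,438.59

Level ordinary annuity; solve PV = PMT × [(1 − (1+r)^−n)/r] for PMT.
Periodic rate r = 0.0425/12 per month; n is counted in months.
With n = 144: PMT = 500,000 / ([(1 − (1+r)^−n)/r]) = $4,438.59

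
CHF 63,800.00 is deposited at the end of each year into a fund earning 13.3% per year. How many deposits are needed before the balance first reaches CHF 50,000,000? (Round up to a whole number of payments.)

38 payments

Periodic rate r = 0.133 per year.
Ordinary annuity FV: 50,000,000 = 63,800 × [((1+r)^n − 1)/r].
(1+r)^n = 1 + 50,000,000 × r / 63,800, so n = ln(1 + 50,000,000·r/63,800) / ln(1+r) = 37.29.
Round up to a whole number of payments: n = 38.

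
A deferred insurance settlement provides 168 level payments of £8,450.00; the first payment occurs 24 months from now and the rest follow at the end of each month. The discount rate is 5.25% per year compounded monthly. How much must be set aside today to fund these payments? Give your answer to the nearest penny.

£907,918.51

Ordinary annuity of 168 payments, first payment at period 24.
Periodic rate r = 0.0525/12 per month; n is counted in months.
The ordinary-annuity PV formula values the stream one period before the first payment (period 23); discount that back 23 periods:
PV₀ = 8,450 × [1 − (1+r)^−168] / r × (1+r)^−23 = £907,918.51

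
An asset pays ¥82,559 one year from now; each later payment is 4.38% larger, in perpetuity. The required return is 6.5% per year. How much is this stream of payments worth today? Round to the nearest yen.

¥3,894,292

Periodic rate r = 0.065 per year.
Growing perpetuity (Gordon): PV = PMT₁ / (r − g) = 82,559 / (r − 0.0438) = ¥3,894,292.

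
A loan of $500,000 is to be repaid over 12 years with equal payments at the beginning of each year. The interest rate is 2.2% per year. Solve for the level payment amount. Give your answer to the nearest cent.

Level annuity due; solve PV = PMT × [(1 − (1+r)^−n)/r] × (1+r) for PMT.
Periodic rate r = 0.022 per year.
With n = 12: PMT = 500,000 / ([(1 − (1+r)^−n)/r] × (1+r)) = $46,832.14

$46,832.14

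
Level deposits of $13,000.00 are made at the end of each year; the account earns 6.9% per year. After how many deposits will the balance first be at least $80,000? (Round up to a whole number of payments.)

Periodic rate r = 0.069 per year.
Ordinary annuity FV: 80,000 = 13,000 × [((1+r)^n − 1)/r].
(1+r)^n = 1 + 80,000 × r / 13,000, so n = ln(1 + 80,000·r/13,000) / ln(1+r) = 5.30.
Round up to a whole number of payments: n = 6.

6 payments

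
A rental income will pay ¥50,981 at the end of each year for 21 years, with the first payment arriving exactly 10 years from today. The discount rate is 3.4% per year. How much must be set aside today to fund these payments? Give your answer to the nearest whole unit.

¥559,862

Ordinary annuity of 21 payments, first payment at period 10.
Periodic rate r = 0.034 per year.
The ordinary-annuity PV formula values the stream one period before the first payment (period 9); discount that back 9 periods:
PV₀ = 50,981 × [1 − (1+r)^−21] / r × (1+r)^−9 = ¥559,862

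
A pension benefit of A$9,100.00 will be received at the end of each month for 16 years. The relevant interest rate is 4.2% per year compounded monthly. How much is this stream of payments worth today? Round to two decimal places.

This is an ordinary annuity: 192 payments of A$9,100.00 at the end of each month.
Periodic rate r = 0.042/12 per month; n is counted in months.
PV = PMT × [(1 − (1+r)^−n)/r] = 9,100 × [1 − (1+r)^−192] / r = A$1,270,657.17

A$1,270,657.17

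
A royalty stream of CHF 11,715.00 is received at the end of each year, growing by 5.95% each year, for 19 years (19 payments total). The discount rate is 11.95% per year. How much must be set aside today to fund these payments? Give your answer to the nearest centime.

Periodic rate r = 0.1195 per year.
Growing ordinary annuity: PV = PMT₁ × [1 − ((1+g)/(1+r))^n] / (r − g) = 11,715 × [1 − ((1+0.0595)/(1+r))^19] / (r − 0.0595) = CHF 126,693.06.

CHF 126,693.06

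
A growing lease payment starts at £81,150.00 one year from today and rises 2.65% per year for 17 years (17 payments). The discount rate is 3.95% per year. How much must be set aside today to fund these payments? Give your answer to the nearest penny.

Periodic rate r = 0.0395 per year.
Growing ordinary annuity: PV = PMT₁ × [1 − ((1+g)/(1+r))^n] / (r − g) = 81,150 × [1 − ((1+0.0265)/(1+r))^17] / (r − 0.0265) = £1,202,302.40.

£1,202,302.40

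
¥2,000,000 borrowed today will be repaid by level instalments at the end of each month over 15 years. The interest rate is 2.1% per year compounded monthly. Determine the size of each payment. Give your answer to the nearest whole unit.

Level ordinary annuity; solve PV = PMT × [(1 − (1+r)^−n)/r] for PMT.
Periodic rate r = 0.021/12 per month; n is counted in months.
With n = 180: PMT = 2,000,000 / ([(1 − (1+r)^−n)/r]) = ¥12,962

¥12,962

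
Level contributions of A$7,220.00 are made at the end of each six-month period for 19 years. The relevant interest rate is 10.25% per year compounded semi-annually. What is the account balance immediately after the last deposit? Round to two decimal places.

This is an ordinary annuity: 38 deposits of A$7,220.00 at the end of each six-month period.
Periodic rate r = 0.1025/2 per half-year; n is counted in half-years.
FV = PMT × [((1+r)^n − 1)/r] = 7,220 × [(1+r)^38 − 1] / r = A$800,299.72

A$800,299.72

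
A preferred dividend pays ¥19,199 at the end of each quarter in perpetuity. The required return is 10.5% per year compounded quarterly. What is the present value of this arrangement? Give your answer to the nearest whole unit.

Periodic rate r = 0.105/4 per quarter.
Level perpetuity: PV = PMT / r = 19,199 / (0.105/4) = ¥731,390.

¥731,390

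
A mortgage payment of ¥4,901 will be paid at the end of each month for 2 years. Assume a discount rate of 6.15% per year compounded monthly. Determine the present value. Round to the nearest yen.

This is an ordinary annuity: 24 payments of ¥4,901 at the end of each month.
Periodic rate r = 0.0615/12 per month; n is counted in months.
PV = PMT × [(1 − (1+r)^−n)/r] = 4,901 × [1 − (1+r)^−24] / r = ¥110,412

¥110,412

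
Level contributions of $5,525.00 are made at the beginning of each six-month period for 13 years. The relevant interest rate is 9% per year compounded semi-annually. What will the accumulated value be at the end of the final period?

$274,655.06

This is an annuity due: 26 deposits of $5,525.00 at the beginning of each six-month period.
Periodic rate r = 0.09/2 per half-year; n is counted in half-years.
FV = PMT × [((1+r)^n − 1)/r] × (1+r) = 5,525 × [(1+r)^26 − 1] / r × (1+r) = $274,655.06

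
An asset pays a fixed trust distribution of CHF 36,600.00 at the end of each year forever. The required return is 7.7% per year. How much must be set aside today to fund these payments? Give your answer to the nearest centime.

CHF 475,324.68

Periodic rate r = 0.077 per year.
Level perpetuity: PV = PMT / r = 36,600 / (0.077) = CHF 475,324.68.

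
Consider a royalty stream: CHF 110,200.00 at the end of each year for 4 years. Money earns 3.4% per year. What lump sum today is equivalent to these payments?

This is an ordinary annuity: 4 payments of CHF 110,200.00 at the end of each year.
Periodic rate r = 0.034 per year.
PV = PMT × [(1 − (1+r)^−n)/r] = 110,200 × [1 − (1+r)^−4] / r = CHF 405,736.07

CHF 405,736.07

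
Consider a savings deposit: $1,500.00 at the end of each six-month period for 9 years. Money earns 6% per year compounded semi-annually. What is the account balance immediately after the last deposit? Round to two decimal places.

This is an ordinary annuity: 18 deposits of $1,500.00 at the end of each six-month period.
Periodic rate r = 0.06/2 per half-year; n is counted in half-years.
FV = PMT × [((1+r)^n − 1)/r] = 1,500 × [(1+r)^18 − 1] / r = $35,121.65

$35,121.65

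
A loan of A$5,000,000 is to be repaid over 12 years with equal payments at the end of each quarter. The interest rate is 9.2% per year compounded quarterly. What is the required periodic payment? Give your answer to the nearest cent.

A$173,118.23

Level ordinary annuity; solve PV = PMT × [(1 − (1+r)^−n)/r] for PMT.
Periodic rate r = 0.092/4 per quarter; n is counted in quarters.
With n = 48: PMT = 5,000,000 / ([(1 − (1+r)^−n)/r]) = A$173,118.23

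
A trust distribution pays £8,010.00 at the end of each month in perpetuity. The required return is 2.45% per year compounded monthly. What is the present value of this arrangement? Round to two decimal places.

£3,923,265.31

Periodic rate r = 0.0245/12 per month.
Level perpetuity: PV = PMT / r = 8,010 / (0.0245/12) = £3,923,265.31.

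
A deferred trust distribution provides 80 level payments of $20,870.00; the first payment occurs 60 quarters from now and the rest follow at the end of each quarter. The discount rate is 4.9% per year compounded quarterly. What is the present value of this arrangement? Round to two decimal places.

$517,022.99

Ordinary annuity of 80 payments, first payment at period 60.
Periodic rate r = 0.049/4 per quarter; n is counted in quarters.
The ordinary-annuity PV formula values the stream one period before the first payment (period 59); discount that back 59 periods:
PV₀ = 20,870 × [1 − (1+r)^−80] / r × (1+r)^−59 = $517,022.99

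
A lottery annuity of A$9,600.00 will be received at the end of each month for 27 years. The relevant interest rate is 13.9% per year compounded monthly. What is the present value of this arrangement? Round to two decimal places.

This is an ordinary annuity: 324 payments of A$9,600.00 at the end of each month.
Periodic rate r = 0.139/12 per month; n is counted in months.
PV = PMT × [(1 − (1+r)^−n)/r] = 9,600 × [1 − (1+r)^−324] / r = A$808,920.69

A$808,920.69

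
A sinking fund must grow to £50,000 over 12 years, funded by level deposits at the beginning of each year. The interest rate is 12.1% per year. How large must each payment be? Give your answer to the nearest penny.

£1,837.00

Level annuity due; solve FV = PMT × [((1+r)^n − 1)/r] × (1+r) for PMT.
Periodic rate r = 0.121 per year.
With n = 12: PMT = 50,000 / ([((1+r)^n − 1)/r] × (1+r)) = £1,837.00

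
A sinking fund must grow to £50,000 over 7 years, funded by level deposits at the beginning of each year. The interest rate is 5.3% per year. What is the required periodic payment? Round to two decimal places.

Level annuity due; solve FV = PMT × [((1+r)^n − 1)/r] × (1+r) for PMT.
Periodic rate r = 0.053 per year.
With n = 7: PMT = 50,000 / ([((1+r)^n − 1)/r] × (1+r)) = £5,778.89

£5,778.89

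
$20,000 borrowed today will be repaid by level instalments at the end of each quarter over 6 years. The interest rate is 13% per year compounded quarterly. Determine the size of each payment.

Level ordinary annuity; solve PV = PMT × [(1 − (1+r)^−n)/r] for PMT.
Periodic rate r = 0.13/4 per quarter; n is counted in quarters.
With n = 24: PMT = 20,000 / ([(1 − (1+r)^−n)/r]) = $1,212.98

$1,212.98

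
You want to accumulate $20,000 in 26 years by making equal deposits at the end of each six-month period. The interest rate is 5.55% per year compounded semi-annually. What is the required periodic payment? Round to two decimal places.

$176.14

Level ordinary annuity; solve FV = PMT × [((1+r)^n − 1)/r] for PMT.
Periodic rate r = 0.0555/2 per half-year; n is counted in half-years.
With n = 52: PMT = 20,000 / ([((1+r)^n − 1)/r]) = $176.14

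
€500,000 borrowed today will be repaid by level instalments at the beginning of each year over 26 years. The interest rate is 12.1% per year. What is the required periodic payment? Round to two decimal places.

Level annuity due; solve PV = PMT × [(1 − (1+r)^−n)/r] × (1+r) for PMT.
Periodic rate r = 0.121 per year.
With n = 26: PMT = 500,000 / ([(1 − (1+r)^−n)/r] × (1+r)) = €56,888.99

€56,888.99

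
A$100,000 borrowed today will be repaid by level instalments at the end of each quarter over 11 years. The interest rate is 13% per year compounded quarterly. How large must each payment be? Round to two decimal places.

A$4,303.58

Level ordinary annuity; solve PV = PMT × [(1 − (1+r)^−n)/r] for PMT.
Periodic rate r = 0.13/4 per quarter; n is counted in quarters.
With n = 44: PMT = 100,000 / ([(1 − (1+r)^−n)/r]) = A$4,303.58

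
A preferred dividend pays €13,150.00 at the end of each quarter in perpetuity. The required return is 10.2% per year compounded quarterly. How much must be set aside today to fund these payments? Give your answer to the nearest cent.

€515,686.27

Periodic rate r = 0.102/4 per quarter.
Level perpetuity: PV = PMT / r = 13,150 / (0.102/4) = €515,686.27.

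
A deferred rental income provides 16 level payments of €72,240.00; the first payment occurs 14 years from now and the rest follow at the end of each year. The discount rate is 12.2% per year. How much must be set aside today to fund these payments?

Ordinary annuity of 16 payments, first payment at period 14.
Periodic rate r = 0.122 per year.
The ordinary-annuity PV formula values the stream one period before the first payment (period 13); discount that back 13 periods:
PV₀ = 72,240 × [1 − (1+r)^−16] / r × (1+r)^−13 = €111,570.37

€111,570.37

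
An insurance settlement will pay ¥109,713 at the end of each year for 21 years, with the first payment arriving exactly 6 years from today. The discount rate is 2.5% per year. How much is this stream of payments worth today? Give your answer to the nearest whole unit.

¥1,569,421

Ordinary annuity of 21 payments, first payment at period 6.
Periodic rate r = 0.025 per year.
The ordinary-annuity PV formula values the stream one period before the first payment (period 5); discount that back 5 periods:
PV₀ = 109,713 × [1 − (1+r)^−21] / r × (1+r)^−5 = ¥1,569,421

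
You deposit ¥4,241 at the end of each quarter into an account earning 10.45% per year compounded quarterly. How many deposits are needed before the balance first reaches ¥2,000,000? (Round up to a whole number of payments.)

Periodic rate r = 0.1045/4 per quarter; n is counted in quarters.
Ordinary annuity FV: 2,000,000 = 4,241 × [((1+r)^n − 1)/r].
(1+r)^n = 1 + 2,000,000 × r / 4,241, so n = ln(1 + 2,000,000·r/4,241) / ln(1+r) = 100.40.
Round up to a whole number of payments: n = 101.

101 payments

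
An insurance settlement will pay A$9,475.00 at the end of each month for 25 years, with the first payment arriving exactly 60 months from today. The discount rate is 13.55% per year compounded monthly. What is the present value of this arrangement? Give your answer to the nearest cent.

Ordinary annuity of 300 payments, first payment at period 60.
Periodic rate r = 0.1355/12 per month; n is counted in months.
The ordinary-annuity PV formula values the stream one period before the first payment (period 59); discount that back 59 periods:
PV₀ = 9,475 × [1 − (1+r)^−300] / r × (1+r)^−59 = A$417,725.37

A$417,725.37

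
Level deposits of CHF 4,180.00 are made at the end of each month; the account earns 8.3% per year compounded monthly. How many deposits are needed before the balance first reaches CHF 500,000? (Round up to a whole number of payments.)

Periodic rate r = 0.083/12 per month; n is counted in months.
Ordinary annuity FV: 500,000 = 4,180 × [((1+r)^n − 1)/r].
(1+r)^n = 1 + 500,000 × r / 4,180, so n = ln(1 + 500,000·r/4,180) / ln(1+r) = 87.46.
Round up to a whole number of payments: n = 88.

88 payments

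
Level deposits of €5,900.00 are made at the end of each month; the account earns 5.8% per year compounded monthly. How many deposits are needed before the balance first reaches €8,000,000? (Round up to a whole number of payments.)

Periodic rate r = 0.058/12 per month; n is counted in months.
Ordinary annuity FV: 8,000,000 = 5,900 × [((1+r)^n − 1)/r].
(1+r)^n = 1 + 8,000,000 × r / 5,900, so n = ln(1 + 8,000,000·r/5,900) / ln(1+r) = 419.36.
Round up to a whole number of payments: n = 420.

420 payments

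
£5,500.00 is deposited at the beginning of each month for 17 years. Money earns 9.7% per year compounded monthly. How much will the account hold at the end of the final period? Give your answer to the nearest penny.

This is an annuity due: 204 deposits of £5,500.00 at the beginning of each month.
Periodic rate r = 0.097/12 per month; n is counted in months.
FV = PMT × [((1+r)^n − 1)/r] × (1+r) = 5,500 × [(1+r)^204 − 1] / r × (1+r) = £2,858,475.93

£2,858,475.93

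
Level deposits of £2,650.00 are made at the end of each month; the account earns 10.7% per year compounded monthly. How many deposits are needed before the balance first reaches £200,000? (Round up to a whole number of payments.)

Periodic rate r = 0.107/12 per month; n is counted in months.
Ordinary annuity FV: 200,000 = 2,650 × [((1+r)^n − 1)/r].
(1+r)^n = 1 + 200,000 × r / 2,650, so n = ln(1 + 200,000·r/2,650) / ln(1+r) = 57.97.
Round up to a whole number of payments: n = 58.

58 payments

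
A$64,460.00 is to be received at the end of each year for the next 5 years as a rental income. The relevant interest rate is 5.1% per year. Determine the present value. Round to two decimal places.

A$278,308.29

This is an ordinary annuity: 5 payments of A$64,460.00 at the end of each year.
Periodic rate r = 0.051 per year.
PV = PMT × [(1 − (1+r)^−n)/r] = 64,460 × [1 − (1+r)^−5] / r = A$278,308.29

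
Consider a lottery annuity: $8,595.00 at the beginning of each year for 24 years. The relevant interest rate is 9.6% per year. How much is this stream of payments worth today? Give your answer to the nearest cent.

$87,253.69

This is an annuity due: 24 payments of $8,595.00 at the beginning of each year.
Periodic rate r = 0.096 per year.
PV = PMT × [(1 − (1+r)^−n)/r] × (1+r) = 8,595 × [1 − (1+r)^−24] / r × (1+r) = $87,253.69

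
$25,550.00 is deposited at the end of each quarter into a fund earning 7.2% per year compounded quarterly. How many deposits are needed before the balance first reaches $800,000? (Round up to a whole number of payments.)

Periodic rate r = 0.072/4 per quarter; n is counted in quarters.
Ordinary annuity FV: 800,000 = 25,550 × [((1+r)^n − 1)/r].
(1+r)^n = 1 + 800,000 × r / 25,550, so n = ln(1 + 800,000·r/25,550) / ln(1+r) = 25.06.
Round up to a whole number of payments: n = 26.

26 payments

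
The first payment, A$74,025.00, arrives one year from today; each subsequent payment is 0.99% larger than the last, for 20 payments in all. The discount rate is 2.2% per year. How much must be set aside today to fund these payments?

A$1,296,708.18

Periodic rate r = 0.022 per year.
Growing ordinary annuity: PV = PMT₁ × [1 − ((1+g)/(1+r))^n] / (r − g) = 74,025 × [1 − ((1+0.0099)/(1+r))^20] / (r − 0.0099) = A$1,296,708.18.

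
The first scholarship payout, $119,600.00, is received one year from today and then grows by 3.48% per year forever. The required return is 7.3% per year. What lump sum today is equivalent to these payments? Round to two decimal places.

$3,130,890.05

Periodic rate r = 0.073 per year.
Growing perpetuity (Gordon): PV = PMT₁ / (r − g) = 119,600 / (r − 0.0348) = $3,130,890.05.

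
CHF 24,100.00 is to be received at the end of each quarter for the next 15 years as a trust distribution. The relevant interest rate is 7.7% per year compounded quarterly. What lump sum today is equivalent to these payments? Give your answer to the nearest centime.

This is an ordinary annuity: 60 payments of CHF 24,100.00 at the end of each quarter.
Periodic rate r = 0.077/4 per quarter; n is counted in quarters.
PV = PMT × [(1 − (1+r)^−n)/r] = 24,100 × [1 − (1+r)^−60] / r = CHF 853,159.12

CHF 853,159.12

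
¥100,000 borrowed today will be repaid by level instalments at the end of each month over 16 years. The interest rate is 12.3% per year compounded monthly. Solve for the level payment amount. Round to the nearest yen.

Level ordinary annuity; solve PV = PMT × [(1 − (1+r)^−n)/r] for PMT.
Periodic rate r = 0.123/12 per month; n is counted in months.
With n = 192: PMT = 100,000 / ([(1 − (1+r)^−n)/r]) = ¥1,193

¥1,193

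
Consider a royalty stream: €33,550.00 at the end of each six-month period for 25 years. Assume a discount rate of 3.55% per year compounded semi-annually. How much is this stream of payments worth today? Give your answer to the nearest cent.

This is an ordinary annuity: 50 payments of €33,550.00 at the end of each six-month period.
Periodic rate r = 0.0355/2 per half-year; n is counted in half-years.
PV = PMT × [(1 − (1+r)^−n)/r] = 33,550 × [1 − (1+r)^−50] / r = €1,105,919.58

€1,105,919.58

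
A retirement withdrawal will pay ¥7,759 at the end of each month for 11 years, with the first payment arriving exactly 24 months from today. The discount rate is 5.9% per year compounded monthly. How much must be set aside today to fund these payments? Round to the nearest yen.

Ordinary annuity of 132 payments, first payment at period 24.
Periodic rate r = 0.059/12 per month; n is counted in months.
The ordinary-annuity PV formula values the stream one period before the first payment (period 23); discount that back 23 periods:
PV₀ = 7,759 × [1 − (1+r)^−132] / r × (1+r)^−23 = ¥671,890

¥671,890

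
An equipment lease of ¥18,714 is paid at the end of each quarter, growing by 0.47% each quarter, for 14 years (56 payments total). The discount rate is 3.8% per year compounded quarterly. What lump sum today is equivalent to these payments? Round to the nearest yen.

Periodic rate r = 0.038/4 per quarter; n is counted in quarters.
Growing ordinary annuity: PV = PMT₁ × [1 − ((1+g)/(1+r))^n] / (r − g) = 18,714 × [1 − ((1+0.0047)/(1+r))^56] / (r − 0.0047) = ¥913,300.

¥913,300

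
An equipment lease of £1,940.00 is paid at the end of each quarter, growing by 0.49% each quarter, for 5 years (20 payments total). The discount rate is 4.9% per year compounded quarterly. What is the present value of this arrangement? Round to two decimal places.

£35,798.13

Periodic rate r = 0.049/4 per quarter; n is counted in quarters.
Growing ordinary annuity: PV = PMT₁ × [1 − ((1+g)/(1+r))^n] / (r − g) = 1,940 × [1 − ((1+0.0049)/(1+r))^20] / (r − 0.0049) = £35,798.13.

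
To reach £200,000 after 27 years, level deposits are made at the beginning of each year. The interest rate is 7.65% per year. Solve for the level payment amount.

£2,249.64

Level annuity due; solve FV = PMT × [((1+r)^n − 1)/r] × (1+r) for PMT.
Periodic rate r = 0.0765 per year.
With n = 27: PMT = 200,000 / ([((1+r)^n − 1)/r] × (1+r)) = £2,249.64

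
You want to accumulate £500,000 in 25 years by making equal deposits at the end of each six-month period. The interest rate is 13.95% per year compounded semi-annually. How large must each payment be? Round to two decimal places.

£1,240.45

Level ordinary annuity; solve FV = PMT × [((1+r)^n − 1)/r] for PMT.
Periodic rate r = 0.1395/2 per half-year; n is counted in half-years.
With n = 50: PMT = 500,000 / ([((1+r)^n − 1)/r]) = £1,240.45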